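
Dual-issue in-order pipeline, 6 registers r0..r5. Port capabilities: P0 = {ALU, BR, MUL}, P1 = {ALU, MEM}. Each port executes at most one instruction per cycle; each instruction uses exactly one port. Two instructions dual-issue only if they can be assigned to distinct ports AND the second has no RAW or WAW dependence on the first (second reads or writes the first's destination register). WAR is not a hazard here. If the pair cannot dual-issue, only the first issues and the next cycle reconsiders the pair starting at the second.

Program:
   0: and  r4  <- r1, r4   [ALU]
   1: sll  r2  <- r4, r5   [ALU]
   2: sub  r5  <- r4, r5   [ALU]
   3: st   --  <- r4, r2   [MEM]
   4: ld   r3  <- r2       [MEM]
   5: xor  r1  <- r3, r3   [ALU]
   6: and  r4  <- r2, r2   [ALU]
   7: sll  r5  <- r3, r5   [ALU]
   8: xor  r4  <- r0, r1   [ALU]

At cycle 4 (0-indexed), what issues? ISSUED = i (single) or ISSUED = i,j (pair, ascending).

ISSUED = 5,6

0. and @i0  | RAW r4
1. sll/sub @i1/i2  | 2-wide
2. st @i3  | no-port MEM/MEM
3. ld @i4  | RAW r3
4. xor/and @i5/i6  | 2-wide
5. sll/xor @i7/i8  | 2-wide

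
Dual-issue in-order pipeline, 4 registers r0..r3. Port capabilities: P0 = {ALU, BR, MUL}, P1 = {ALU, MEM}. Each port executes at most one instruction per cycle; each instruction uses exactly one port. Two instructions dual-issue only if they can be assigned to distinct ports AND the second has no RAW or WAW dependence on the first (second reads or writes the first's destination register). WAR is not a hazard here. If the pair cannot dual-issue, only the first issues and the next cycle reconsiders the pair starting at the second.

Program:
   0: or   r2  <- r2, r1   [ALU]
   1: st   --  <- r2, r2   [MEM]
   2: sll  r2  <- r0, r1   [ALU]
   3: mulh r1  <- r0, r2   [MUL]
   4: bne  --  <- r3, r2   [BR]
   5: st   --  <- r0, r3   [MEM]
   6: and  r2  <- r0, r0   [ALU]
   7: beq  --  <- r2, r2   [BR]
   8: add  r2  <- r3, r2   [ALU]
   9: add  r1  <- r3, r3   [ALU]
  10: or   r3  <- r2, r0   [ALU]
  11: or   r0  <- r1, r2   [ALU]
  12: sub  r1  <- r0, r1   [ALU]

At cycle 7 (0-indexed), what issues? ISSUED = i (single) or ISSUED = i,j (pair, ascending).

ISSUED = 11

#0 head=0: or i0 RAW r2
#1 head=1: st sll i1/i2 dual
#2 head=3: mulh i3 no-port MUL/BR
#3 head=4: bne st i4/i5 dual
#4 head=6: and i6 RAW r2
#5 head=7: beq add i7/i8 dual
#6 head=9: add or i9/i10 dual
#7 head=11: or i11 RAW r0
#8 head=12: sub i12 tail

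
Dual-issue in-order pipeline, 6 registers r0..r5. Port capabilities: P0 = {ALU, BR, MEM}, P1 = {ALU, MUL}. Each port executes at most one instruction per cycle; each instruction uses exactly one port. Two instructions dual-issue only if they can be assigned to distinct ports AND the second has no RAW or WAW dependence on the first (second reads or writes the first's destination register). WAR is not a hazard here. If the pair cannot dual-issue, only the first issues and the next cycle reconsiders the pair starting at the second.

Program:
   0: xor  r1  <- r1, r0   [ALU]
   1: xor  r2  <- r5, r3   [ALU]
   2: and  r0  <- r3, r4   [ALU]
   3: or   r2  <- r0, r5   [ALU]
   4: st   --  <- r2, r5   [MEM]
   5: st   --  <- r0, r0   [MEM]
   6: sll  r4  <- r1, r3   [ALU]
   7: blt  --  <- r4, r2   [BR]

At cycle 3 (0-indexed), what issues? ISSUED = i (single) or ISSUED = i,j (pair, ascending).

ISSUED = 4

t=0 i0,i1:xor.ALU/xor.ALU ; pair
t=1 i2:and.ALU ; RAW r0
t=2 i3:or.ALU ; RAW r2
t=3 i4:st.MEM ; no-port MEM/MEM
t=4 i5,i6:st.MEM/sll.ALU ; pair
t=5 i7:blt.BR ; tail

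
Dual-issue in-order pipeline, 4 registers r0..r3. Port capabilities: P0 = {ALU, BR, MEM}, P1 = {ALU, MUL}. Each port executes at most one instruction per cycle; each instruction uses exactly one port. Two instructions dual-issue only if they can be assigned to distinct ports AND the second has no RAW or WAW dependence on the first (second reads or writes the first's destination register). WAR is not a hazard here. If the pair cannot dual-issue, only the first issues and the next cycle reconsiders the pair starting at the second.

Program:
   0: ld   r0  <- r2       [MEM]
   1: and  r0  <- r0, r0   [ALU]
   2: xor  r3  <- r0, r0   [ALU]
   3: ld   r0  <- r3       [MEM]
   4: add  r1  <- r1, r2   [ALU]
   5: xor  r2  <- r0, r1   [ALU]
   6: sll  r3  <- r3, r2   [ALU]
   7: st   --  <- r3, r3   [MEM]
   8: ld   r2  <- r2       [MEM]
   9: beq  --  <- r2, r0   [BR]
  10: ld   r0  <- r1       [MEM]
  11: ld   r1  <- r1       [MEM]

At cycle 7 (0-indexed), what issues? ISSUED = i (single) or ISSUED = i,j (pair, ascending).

ISSUED = 8

#0 head=0: ld i0 RAW+WAW r0
#1 head=1: and i1 RAW r0
#2 head=2: xor i2 RAW r3
#3 head=3: ld+add i3&i4 dual
#4 head=5: xor i5 RAW r2
#5 head=6: sll i6 RAW r3
#6 head=7: st i7 no-port MEM/MEM
#7 head=8: ld i8 no-port MEM/BR
#8 head=9: beq i9 no-port BR/MEM
#9 head=10: ld i10 no-port MEM/MEM
#10 head=11: ld i11 tail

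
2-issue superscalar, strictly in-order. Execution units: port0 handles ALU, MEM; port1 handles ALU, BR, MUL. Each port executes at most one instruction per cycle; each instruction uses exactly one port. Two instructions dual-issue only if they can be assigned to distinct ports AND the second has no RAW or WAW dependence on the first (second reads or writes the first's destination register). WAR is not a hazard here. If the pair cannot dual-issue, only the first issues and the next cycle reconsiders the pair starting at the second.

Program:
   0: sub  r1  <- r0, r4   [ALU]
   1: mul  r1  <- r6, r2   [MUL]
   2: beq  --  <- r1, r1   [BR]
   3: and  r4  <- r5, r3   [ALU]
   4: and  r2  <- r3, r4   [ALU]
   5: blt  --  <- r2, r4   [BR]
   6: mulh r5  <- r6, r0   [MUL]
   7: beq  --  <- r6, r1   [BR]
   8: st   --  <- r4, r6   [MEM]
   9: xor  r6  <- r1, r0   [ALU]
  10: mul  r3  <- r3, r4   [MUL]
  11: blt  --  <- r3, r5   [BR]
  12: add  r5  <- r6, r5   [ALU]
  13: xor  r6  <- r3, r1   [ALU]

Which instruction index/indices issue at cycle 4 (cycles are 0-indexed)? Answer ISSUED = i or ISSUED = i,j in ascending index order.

#0 head=0: sub.ALU i0 WAW r1
#1 head=1: mul.MUL i1 no-port MUL/BR
#2 head=2: beq.BR;and.ALU i2&i3 pair
#3 head=4: and.ALU i4 RAW r2
#4 head=5: blt.BR i5 no-port BR/MUL
#5 head=6: mulh.MUL i6 no-port MUL/BR
#6 head=7: beq.BR;st.MEM i7&i8 pair
#7 head=9: xor.ALU;mul.MUL i9&i10 pair
#8 head=11: blt.BR;add.ALU i11&i12 pair
#9 head=13: xor.ALU i13 tail

ISSUED = 5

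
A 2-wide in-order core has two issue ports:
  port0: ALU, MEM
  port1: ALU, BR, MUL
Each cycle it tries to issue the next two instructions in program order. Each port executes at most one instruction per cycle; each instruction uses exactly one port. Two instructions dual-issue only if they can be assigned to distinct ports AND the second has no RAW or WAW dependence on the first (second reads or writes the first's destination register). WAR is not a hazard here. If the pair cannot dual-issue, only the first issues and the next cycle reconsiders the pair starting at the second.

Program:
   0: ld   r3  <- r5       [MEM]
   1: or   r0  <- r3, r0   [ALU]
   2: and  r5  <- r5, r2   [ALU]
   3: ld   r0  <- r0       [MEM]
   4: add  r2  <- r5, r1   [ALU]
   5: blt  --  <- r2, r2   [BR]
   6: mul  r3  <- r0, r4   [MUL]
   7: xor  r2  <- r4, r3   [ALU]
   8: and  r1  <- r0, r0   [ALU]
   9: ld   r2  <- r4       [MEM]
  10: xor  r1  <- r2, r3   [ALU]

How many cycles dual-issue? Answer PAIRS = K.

  cy0 -> i0 (ld.MEM) RAW r3
  cy1 -> i1,i2 (or.ALU and.ALU) dual
  cy2 -> i3,i4 (ld.MEM add.ALU) dual
  cy3 -> i5 (blt.BR) no-port BR/MUL
  cy4 -> i6 (mul.MUL) RAW r3
  cy5 -> i7,i8 (xor.ALU and.ALU) dual
  cy6 -> i9 (ld.MEM) RAW r2
  cy7 -> i10 (xor.ALU) tail

PAIRS = 3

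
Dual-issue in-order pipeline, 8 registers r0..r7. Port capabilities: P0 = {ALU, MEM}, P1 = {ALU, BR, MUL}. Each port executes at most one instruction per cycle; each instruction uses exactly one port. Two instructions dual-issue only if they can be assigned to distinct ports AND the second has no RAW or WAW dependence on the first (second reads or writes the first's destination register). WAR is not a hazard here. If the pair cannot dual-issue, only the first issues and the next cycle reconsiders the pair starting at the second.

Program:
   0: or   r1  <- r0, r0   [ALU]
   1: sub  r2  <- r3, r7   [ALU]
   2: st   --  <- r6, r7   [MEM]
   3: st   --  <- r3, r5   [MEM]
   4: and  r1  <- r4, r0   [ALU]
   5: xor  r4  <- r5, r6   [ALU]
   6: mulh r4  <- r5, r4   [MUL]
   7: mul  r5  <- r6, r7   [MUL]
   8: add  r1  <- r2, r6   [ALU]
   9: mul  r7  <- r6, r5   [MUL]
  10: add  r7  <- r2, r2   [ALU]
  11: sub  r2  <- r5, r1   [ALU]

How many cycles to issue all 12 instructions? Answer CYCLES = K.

CYCLES = 8

  cy0 -> i0+i1 (or.ALU sub.ALU) pair
  cy1 -> i2 (st.MEM) no-port MEM/MEM
  cy2 -> i3+i4 (st.MEM and.ALU) pair
  cy3 -> i5 (xor.ALU) RAW+WAW r4
  cy4 -> i6 (mulh.MUL) no-port MUL/MUL
  cy5 -> i7+i8 (mul.MUL add.ALU) pair
  cy6 -> i9 (mul.MUL) WAW r7
  cy7 -> i10+i11 (add.ALU sub.ALU) pair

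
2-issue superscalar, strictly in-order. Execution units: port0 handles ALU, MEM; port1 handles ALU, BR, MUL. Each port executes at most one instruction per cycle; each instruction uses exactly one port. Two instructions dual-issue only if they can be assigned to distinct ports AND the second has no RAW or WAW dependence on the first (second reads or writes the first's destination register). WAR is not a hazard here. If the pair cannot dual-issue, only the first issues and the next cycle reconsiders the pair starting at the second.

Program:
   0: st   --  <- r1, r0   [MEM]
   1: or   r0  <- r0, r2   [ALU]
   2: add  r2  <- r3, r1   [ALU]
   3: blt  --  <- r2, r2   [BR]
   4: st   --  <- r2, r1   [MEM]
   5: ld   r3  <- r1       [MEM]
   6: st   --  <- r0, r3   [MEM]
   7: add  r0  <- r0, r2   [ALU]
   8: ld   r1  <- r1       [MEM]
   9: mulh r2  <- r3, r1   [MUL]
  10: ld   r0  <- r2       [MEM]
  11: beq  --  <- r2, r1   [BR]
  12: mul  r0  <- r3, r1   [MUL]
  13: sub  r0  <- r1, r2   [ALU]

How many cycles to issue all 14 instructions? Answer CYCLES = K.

c0: i0/i1 st.MEM or.ALU  pair
c1: i2 add.ALU  RAW r2
c2: i3/i4 blt.BR st.MEM  pair
c3: i5 ld.MEM  no-port MEM/MEM
c4: i6/i7 st.MEM add.ALU  pair
c5: i8 ld.MEM  RAW r1
c6: i9 mulh.MUL  RAW r2
c7: i10/i11 ld.MEM beq.BR  pair
c8: i12 mul.MUL  WAW r0
c9: i13 sub.ALU  tail

CYCLES = 10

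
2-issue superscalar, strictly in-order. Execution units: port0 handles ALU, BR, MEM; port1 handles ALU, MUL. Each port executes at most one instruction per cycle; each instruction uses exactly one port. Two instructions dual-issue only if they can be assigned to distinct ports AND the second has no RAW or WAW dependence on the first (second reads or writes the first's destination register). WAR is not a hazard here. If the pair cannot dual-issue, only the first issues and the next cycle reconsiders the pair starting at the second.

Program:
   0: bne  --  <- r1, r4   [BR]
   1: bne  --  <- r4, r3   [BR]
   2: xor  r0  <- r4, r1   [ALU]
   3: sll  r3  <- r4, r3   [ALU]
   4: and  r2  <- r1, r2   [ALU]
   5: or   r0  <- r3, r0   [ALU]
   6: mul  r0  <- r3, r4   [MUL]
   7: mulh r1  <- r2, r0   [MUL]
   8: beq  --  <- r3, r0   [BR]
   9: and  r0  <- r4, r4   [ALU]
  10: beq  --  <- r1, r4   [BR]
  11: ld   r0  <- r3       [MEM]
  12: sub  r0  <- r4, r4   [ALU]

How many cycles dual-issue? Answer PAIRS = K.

PAIRS = 4

#0 head=0: bne i0 no-port BR/BR
#1 head=1: bne/xor i1,i2 2-wide
#2 head=3: sll/and i3,i4 2-wide
#3 head=5: or i5 WAW r0
#4 head=6: mul i6 no-port MUL/MUL
#5 head=7: mulh/beq i7,i8 2-wide
#6 head=9: and/beq i9,i10 2-wide
#7 head=11: ld i11 WAW r0
#8 head=12: sub i12 tail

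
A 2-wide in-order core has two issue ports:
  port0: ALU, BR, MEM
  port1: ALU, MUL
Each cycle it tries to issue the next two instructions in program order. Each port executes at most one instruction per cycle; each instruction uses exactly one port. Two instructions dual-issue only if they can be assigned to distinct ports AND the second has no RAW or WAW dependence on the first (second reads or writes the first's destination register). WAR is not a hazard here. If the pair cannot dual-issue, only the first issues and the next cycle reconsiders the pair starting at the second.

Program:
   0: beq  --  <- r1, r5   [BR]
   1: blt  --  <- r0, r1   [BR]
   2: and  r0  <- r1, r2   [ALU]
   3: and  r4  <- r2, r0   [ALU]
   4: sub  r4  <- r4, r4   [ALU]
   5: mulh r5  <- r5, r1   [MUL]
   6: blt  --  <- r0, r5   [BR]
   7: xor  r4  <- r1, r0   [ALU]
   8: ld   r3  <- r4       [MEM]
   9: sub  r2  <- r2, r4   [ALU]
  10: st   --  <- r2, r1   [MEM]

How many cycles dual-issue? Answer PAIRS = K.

PAIRS = 4

c0: i0 beq.BR  no-port BR/BR
c1: i1&i2 blt.BR+and.ALU  2-wide
c2: i3 and.ALU  RAW+WAW r4
c3: i4&i5 sub.ALU+mulh.MUL  2-wide
c4: i6&i7 blt.BR+xor.ALU  2-wide
c5: i8&i9 ld.MEM+sub.ALU  2-wide
c6: i10 st.MEM  tail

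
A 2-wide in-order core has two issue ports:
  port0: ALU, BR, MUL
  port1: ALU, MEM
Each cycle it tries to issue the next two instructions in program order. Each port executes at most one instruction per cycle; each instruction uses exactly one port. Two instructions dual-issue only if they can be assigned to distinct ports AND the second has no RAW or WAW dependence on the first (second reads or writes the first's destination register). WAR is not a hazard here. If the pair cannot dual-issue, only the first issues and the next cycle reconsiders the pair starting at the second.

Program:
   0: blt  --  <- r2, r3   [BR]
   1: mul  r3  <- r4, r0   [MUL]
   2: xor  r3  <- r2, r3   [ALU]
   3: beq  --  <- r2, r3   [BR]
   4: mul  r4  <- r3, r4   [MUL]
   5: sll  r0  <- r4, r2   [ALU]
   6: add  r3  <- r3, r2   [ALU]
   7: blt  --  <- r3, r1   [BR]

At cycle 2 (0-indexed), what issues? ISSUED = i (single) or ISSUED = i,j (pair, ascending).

#0 head=0: blt.BR i0 no-port BR/MUL
#1 head=1: mul.MUL i1 RAW+WAW r3
#2 head=2: xor.ALU i2 RAW r3
#3 head=3: beq.BR i3 no-port BR/MUL
#4 head=4: mul.MUL i4 RAW r4
#5 head=5: sll.ALU add.ALU i5/i6 pair
#6 head=7: blt.BR i7 tail

ISSUED = 2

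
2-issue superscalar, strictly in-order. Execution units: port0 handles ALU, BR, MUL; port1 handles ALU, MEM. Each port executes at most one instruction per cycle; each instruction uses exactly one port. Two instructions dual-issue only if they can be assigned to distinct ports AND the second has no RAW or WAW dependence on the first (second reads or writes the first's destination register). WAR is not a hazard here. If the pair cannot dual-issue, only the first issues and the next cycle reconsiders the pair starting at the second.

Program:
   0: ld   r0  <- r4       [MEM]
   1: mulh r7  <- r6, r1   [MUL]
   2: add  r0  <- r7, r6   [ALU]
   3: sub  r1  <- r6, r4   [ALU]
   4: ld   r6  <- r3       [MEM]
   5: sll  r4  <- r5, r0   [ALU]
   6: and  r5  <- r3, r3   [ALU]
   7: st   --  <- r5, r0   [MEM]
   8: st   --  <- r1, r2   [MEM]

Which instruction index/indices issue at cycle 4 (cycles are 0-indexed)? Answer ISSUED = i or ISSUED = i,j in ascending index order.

ISSUED = 7

c0: i0&i1 ld.MEM/mulh.MUL  2-wide
c1: i2&i3 add.ALU/sub.ALU  2-wide
c2: i4&i5 ld.MEM/sll.ALU  2-wide
c3: i6 and.ALU  RAW r5
c4: i7 st.MEM  no-port MEM/MEM
c5: i8 st.MEM  tail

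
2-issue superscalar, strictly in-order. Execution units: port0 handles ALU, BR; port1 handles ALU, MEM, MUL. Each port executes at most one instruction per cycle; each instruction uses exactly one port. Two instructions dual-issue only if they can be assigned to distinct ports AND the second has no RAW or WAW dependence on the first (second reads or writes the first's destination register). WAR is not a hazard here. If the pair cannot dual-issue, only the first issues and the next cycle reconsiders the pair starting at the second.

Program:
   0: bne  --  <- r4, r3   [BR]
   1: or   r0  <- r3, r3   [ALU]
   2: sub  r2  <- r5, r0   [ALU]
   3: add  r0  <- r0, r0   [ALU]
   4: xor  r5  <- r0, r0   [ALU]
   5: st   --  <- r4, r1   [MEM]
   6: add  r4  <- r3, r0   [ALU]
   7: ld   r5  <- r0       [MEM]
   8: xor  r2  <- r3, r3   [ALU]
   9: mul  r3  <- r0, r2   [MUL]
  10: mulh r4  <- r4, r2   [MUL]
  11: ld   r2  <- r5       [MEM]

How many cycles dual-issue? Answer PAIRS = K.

[0] i0+i1  bne.BR+or.ALU  -- 2-wide
[1] i2+i3  sub.ALU+add.ALU  -- 2-wide
[2] i4+i5  xor.ALU+st.MEM  -- 2-wide
[3] i6+i7  add.ALU+ld.MEM  -- 2-wide
[4] i8  xor.ALU  -- RAW r2
[5] i9  mul.MUL  -- no-port MUL/MUL
[6] i10  mulh.MUL  -- no-port MUL/MEM
[7] i11  ld.MEM  -- tail

PAIRS = 4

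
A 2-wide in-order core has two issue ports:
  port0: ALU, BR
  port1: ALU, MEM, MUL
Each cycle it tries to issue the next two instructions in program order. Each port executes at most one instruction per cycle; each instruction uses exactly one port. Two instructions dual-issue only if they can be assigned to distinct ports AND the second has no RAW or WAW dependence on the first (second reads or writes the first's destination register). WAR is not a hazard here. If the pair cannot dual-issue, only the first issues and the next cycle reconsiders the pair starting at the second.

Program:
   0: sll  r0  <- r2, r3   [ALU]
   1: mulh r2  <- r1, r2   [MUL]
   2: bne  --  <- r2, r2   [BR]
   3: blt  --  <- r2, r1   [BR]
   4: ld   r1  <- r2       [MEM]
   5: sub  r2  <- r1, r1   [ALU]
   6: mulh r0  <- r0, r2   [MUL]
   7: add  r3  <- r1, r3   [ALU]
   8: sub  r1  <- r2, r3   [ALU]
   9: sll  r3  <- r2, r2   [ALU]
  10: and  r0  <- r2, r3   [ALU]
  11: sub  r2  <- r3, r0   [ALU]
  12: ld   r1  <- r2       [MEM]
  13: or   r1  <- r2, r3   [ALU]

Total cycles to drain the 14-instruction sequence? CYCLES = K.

CYCLES = 10

c0: i0/i1 sll/mulh  2-wide
c1: i2 bne  no-port BR/BR
c2: i3/i4 blt/ld  2-wide
c3: i5 sub  RAW r2
c4: i6/i7 mulh/add  2-wide
c5: i8/i9 sub/sll  2-wide
c6: i10 and  RAW r0
c7: i11 sub  RAW r2
c8: i12 ld  WAW r1
c9: i13 or  tail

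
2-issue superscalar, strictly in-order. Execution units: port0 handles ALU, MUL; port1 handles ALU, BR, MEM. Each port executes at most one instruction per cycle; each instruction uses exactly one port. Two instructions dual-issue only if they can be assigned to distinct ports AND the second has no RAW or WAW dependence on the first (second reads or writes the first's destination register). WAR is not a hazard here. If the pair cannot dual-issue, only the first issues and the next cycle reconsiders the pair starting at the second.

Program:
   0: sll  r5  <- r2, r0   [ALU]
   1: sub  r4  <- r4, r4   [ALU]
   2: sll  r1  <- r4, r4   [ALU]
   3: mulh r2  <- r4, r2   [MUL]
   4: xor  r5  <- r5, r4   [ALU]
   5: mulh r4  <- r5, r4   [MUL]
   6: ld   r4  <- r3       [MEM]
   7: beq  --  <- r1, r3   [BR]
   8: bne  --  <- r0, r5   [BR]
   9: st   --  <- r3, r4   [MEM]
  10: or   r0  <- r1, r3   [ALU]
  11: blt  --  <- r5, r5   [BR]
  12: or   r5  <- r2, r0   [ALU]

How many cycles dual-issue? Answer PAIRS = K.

0. sll.ALU sub.ALU @i0+i1  | 2-wide
1. sll.ALU mulh.MUL @i2+i3  | 2-wide
2. xor.ALU @i4  | RAW r5
3. mulh.MUL @i5  | WAW r4
4. ld.MEM @i6  | no-port MEM/BR
5. beq.BR @i7  | no-port BR/BR
6. bne.BR @i8  | no-port BR/MEM
7. st.MEM or.ALU @i9+i10  | 2-wide
8. blt.BR or.ALU @i11+i12  | 2-wide

PAIRS = 4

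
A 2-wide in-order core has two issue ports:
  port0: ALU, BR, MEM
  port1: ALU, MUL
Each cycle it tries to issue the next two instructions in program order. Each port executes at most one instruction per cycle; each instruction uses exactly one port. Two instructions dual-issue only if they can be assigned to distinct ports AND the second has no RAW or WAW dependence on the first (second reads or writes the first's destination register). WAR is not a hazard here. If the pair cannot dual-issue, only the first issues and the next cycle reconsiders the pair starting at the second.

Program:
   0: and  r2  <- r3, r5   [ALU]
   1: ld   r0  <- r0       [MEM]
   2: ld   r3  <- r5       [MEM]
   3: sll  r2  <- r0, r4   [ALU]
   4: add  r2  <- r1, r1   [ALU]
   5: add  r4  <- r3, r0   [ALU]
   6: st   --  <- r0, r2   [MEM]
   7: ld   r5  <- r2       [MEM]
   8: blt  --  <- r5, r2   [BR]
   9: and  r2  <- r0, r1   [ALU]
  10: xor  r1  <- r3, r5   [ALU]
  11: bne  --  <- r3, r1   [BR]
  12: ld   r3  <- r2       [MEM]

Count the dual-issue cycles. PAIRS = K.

PAIRS = 4

#0 head=0: and;ld i0/i1 dual
#1 head=2: ld;sll i2/i3 dual
#2 head=4: add;add i4/i5 dual
#3 head=6: st i6 no-port MEM/MEM
#4 head=7: ld i7 no-port MEM/BR
#5 head=8: blt;and i8/i9 dual
#6 head=10: xor i10 RAW r1
#7 head=11: bne i11 no-port BR/MEM
#8 head=12: ld i12 tail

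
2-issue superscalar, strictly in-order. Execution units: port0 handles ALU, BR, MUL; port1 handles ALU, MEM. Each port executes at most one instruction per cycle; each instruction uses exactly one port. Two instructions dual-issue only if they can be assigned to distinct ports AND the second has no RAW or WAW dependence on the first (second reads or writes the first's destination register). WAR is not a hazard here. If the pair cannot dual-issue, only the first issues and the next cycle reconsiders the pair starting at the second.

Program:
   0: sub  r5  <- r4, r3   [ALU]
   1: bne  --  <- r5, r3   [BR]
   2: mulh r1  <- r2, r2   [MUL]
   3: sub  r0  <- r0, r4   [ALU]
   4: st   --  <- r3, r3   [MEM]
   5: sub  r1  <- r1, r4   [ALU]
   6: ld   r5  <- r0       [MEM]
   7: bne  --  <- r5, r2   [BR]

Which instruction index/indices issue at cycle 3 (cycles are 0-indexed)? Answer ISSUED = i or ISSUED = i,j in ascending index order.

c0: i0 sub  RAW r5
c1: i1 bne  no-port BR/MUL
c2: i2+i3 mulh/sub  dual
c3: i4+i5 st/sub  dual
c4: i6 ld  RAW r5
c5: i7 bne  tail

ISSUED = 4,5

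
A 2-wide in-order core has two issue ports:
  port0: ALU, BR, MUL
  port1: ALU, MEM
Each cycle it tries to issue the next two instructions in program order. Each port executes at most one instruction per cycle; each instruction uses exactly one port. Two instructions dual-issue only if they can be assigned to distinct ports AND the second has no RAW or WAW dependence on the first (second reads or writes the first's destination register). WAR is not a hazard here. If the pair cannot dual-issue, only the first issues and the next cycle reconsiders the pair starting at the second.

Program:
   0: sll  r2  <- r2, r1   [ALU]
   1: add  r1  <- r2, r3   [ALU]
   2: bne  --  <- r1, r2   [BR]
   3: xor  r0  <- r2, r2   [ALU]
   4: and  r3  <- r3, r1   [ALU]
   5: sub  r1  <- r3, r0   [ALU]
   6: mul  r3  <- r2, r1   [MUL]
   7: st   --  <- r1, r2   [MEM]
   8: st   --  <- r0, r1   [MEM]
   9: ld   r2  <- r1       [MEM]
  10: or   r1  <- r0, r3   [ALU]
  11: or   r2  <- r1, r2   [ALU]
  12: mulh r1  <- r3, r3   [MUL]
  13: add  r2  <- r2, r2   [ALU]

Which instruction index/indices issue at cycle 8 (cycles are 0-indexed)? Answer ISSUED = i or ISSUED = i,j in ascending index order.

ISSUED = 11,12

  cy0 -> i0 (sll) RAW r2
  cy1 -> i1 (add) RAW r1
  cy2 -> i2+i3 (bne;xor) dual
  cy3 -> i4 (and) RAW r3
  cy4 -> i5 (sub) RAW r1
  cy5 -> i6+i7 (mul;st) dual
  cy6 -> i8 (st) no-port MEM/MEM
  cy7 -> i9+i10 (ld;or) dual
  cy8 -> i11+i12 (or;mulh) dual
  cy9 -> i13 (add) tail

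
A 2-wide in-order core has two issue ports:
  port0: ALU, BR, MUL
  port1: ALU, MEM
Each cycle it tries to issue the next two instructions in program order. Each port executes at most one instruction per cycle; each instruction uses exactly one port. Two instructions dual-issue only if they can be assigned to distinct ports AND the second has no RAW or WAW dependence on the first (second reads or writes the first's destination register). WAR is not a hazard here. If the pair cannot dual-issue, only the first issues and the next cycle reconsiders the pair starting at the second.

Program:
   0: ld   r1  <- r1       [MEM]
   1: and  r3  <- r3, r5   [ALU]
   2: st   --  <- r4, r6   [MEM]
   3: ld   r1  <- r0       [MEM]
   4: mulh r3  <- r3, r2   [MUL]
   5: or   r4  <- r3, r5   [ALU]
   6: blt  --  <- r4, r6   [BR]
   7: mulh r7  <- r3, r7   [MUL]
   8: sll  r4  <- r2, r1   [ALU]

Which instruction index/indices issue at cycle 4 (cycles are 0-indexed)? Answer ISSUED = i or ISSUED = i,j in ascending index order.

c0: i0/i1 ld/and  dual
c1: i2 st  no-port MEM/MEM
c2: i3/i4 ld/mulh  dual
c3: i5 or  RAW r4
c4: i6 blt  no-port BR/MUL
c5: i7/i8 mulh/sll  dual

ISSUED = 6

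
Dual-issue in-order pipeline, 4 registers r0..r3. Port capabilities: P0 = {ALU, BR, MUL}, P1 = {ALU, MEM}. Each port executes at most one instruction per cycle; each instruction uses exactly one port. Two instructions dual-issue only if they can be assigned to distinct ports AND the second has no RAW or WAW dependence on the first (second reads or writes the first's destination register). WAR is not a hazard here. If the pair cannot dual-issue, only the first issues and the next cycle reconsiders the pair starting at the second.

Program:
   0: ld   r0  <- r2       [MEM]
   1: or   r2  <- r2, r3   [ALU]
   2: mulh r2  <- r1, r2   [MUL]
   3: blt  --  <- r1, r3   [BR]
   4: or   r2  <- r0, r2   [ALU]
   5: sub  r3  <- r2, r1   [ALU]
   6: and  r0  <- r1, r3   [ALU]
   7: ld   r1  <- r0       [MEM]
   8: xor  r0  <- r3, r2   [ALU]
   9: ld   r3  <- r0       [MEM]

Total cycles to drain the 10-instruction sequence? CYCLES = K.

c0: i0+i1 ld/or  pair
c1: i2 mulh  no-port MUL/BR
c2: i3+i4 blt/or  pair
c3: i5 sub  RAW r3
c4: i6 and  RAW r0
c5: i7+i8 ld/xor  pair
c6: i9 ld  tail

CYCLES = 7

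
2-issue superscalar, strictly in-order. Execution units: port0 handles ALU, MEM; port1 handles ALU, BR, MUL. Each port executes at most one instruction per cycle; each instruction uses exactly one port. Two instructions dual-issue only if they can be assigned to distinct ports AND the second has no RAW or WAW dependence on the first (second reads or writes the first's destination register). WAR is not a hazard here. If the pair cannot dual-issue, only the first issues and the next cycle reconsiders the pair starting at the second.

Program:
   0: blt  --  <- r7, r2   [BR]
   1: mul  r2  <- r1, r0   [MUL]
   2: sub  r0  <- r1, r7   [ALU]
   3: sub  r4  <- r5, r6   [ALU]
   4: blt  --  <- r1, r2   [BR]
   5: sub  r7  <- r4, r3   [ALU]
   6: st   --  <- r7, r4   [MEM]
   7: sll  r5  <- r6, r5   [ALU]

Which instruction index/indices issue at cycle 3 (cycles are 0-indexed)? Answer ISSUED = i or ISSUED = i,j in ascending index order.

0. blt.BR @i0  | no-port BR/MUL
1. mul.MUL;sub.ALU @i1,i2  | dual
2. sub.ALU;blt.BR @i3,i4  | dual
3. sub.ALU @i5  | RAW r7
4. st.MEM;sll.ALU @i6,i7  | dual

ISSUED = 5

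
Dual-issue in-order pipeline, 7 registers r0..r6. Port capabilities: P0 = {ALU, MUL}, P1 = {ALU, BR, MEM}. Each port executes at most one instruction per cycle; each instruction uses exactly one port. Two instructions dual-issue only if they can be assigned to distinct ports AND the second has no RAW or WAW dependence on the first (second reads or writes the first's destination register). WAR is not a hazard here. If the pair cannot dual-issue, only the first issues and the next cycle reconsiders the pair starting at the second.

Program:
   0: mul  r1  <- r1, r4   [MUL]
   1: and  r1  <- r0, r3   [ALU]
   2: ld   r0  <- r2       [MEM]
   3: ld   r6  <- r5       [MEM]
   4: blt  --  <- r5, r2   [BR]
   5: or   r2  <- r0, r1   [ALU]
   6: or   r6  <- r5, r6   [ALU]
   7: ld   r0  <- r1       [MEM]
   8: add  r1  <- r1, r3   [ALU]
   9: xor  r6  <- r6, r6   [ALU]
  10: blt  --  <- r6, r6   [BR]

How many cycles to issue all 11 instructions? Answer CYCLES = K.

c0: i0 mul  WAW r1
c1: i1+i2 and ld  dual
c2: i3 ld  no-port MEM/BR
c3: i4+i5 blt or  dual
c4: i6+i7 or ld  dual
c5: i8+i9 add xor  dual
c6: i10 blt  tail

CYCLES = 7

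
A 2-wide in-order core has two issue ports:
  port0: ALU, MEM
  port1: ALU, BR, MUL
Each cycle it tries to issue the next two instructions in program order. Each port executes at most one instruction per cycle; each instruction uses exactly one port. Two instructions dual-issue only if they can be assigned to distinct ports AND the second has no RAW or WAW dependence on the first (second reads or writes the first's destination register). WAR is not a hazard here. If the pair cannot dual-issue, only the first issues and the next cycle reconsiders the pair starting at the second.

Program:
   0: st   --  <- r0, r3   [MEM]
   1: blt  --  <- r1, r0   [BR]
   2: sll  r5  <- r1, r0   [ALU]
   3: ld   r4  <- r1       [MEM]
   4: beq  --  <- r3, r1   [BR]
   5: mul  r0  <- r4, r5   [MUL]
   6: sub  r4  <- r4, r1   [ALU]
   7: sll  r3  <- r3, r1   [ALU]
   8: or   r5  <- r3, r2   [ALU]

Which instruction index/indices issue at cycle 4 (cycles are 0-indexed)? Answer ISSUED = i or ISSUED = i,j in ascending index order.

ISSUED = 7

  cy0 -> i0/i1 (st/blt) 2-wide
  cy1 -> i2/i3 (sll/ld) 2-wide
  cy2 -> i4 (beq) no-port BR/MUL
  cy3 -> i5/i6 (mul/sub) 2-wide
  cy4 -> i7 (sll) RAW r3
  cy5 -> i8 (or) tail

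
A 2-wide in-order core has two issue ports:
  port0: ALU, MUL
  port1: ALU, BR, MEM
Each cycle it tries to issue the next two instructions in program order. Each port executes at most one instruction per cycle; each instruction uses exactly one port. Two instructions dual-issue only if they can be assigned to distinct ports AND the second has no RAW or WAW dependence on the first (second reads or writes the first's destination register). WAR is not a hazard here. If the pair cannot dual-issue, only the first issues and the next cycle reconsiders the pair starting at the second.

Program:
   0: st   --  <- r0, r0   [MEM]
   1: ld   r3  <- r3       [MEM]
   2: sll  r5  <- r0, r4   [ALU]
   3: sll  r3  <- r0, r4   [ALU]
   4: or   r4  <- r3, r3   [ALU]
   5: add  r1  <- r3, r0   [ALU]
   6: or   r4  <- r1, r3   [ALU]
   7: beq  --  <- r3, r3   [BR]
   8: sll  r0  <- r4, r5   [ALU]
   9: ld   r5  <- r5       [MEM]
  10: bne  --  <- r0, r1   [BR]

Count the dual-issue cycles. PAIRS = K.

PAIRS = 4

#0 head=0: st i0 no-port MEM/MEM
#1 head=1: ld sll i1&i2 2-wide
#2 head=3: sll i3 RAW r3
#3 head=4: or add i4&i5 2-wide
#4 head=6: or beq i6&i7 2-wide
#5 head=8: sll ld i8&i9 2-wide
#6 head=10: bne i10 tail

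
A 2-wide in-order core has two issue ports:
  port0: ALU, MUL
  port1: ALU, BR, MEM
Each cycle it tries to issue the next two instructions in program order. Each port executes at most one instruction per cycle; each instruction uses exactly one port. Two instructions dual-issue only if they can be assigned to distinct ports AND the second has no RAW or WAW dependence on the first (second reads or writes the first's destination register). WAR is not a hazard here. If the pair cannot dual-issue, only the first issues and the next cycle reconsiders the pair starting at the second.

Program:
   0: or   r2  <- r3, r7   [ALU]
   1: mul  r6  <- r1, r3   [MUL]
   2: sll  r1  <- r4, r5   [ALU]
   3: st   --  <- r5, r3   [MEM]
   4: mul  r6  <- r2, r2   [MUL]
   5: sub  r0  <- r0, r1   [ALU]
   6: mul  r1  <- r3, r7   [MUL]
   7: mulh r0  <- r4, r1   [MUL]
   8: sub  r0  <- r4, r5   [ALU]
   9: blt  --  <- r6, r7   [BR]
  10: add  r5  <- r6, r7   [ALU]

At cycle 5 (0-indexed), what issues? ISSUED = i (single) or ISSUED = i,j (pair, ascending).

0. or mul @i0,i1  | dual
1. sll st @i2,i3  | dual
2. mul sub @i4,i5  | dual
3. mul @i6  | no-port MUL/MUL
4. mulh @i7  | WAW r0
5. sub blt @i8,i9  | dual
6. add @i10  | tail

ISSUED = 8,9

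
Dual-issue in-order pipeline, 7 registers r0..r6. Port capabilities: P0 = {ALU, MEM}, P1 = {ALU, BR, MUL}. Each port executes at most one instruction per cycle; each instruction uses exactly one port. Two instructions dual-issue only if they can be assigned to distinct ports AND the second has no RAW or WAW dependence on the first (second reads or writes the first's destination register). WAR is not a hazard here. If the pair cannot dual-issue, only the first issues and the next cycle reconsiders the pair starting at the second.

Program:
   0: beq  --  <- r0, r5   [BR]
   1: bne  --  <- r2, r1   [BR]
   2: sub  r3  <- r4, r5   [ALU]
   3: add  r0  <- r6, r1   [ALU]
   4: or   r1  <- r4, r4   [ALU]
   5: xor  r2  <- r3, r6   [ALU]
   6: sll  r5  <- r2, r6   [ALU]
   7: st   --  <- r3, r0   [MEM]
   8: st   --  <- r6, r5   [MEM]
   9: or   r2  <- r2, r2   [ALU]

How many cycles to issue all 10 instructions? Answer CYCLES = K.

c0: i0 beq  no-port BR/BR
c1: i1/i2 bne/sub  2-wide
c2: i3/i4 add/or  2-wide
c3: i5 xor  RAW r2
c4: i6/i7 sll/st  2-wide
c5: i8/i9 st/or  2-wide

CYCLES = 6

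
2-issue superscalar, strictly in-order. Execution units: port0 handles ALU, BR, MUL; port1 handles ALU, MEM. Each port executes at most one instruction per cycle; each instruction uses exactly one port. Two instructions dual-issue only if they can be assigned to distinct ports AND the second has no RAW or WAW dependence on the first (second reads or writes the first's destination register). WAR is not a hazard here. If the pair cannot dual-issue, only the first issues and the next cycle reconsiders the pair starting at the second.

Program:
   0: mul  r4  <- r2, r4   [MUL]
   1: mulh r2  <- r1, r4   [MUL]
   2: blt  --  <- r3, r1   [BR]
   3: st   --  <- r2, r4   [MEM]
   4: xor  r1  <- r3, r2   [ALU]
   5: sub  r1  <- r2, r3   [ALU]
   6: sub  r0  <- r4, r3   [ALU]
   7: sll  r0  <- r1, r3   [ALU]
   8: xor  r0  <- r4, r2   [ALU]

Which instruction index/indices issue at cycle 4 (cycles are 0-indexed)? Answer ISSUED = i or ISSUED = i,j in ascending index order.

ISSUED = 5,6

c0: i0 mul.MUL  no-port MUL/MUL
c1: i1 mulh.MUL  no-port MUL/BR
c2: i2&i3 blt.BR st.MEM  dual
c3: i4 xor.ALU  WAW r1
c4: i5&i6 sub.ALU sub.ALU  dual
c5: i7 sll.ALU  WAW r0
c6: i8 xor.ALU  tail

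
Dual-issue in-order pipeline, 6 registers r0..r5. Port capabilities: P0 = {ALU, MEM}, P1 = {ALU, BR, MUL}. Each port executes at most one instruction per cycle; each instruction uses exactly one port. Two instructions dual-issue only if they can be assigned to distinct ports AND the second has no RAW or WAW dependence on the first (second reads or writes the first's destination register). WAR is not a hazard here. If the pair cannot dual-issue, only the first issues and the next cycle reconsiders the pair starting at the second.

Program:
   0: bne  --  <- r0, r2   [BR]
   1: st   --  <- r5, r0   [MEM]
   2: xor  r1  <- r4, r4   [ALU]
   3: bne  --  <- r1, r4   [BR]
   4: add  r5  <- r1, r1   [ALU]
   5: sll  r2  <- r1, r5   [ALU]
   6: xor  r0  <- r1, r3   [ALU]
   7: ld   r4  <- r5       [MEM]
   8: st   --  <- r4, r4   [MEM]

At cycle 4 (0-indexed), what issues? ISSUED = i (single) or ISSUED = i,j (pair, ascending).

t=0 i0&i1:bne.BR+st.MEM ; pair
t=1 i2:xor.ALU ; RAW r1
t=2 i3&i4:bne.BR+add.ALU ; pair
t=3 i5&i6:sll.ALU+xor.ALU ; pair
t=4 i7:ld.MEM ; no-port MEM/MEM
t=5 i8:st.MEM ; tail

ISSUED = 7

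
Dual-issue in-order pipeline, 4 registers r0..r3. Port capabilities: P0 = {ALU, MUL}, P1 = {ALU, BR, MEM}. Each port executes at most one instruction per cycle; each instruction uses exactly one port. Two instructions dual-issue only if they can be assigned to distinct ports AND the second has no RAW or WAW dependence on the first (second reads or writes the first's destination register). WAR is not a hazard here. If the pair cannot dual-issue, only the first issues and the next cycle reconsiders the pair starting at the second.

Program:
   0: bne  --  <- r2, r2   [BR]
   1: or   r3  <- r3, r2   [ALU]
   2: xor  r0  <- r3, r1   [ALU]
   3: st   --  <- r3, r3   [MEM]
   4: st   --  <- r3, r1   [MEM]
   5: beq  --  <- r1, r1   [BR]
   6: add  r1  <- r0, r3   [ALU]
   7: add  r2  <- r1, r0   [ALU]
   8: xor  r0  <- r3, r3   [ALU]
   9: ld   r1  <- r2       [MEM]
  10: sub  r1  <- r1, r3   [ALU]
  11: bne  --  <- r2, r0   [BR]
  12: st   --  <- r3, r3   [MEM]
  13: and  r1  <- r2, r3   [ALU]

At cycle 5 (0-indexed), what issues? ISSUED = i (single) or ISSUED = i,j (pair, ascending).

ISSUED = 9

  cy0 -> i0,i1 (bne.BR/or.ALU) pair
  cy1 -> i2,i3 (xor.ALU/st.MEM) pair
  cy2 -> i4 (st.MEM) no-port MEM/BR
  cy3 -> i5,i6 (beq.BR/add.ALU) pair
  cy4 -> i7,i8 (add.ALU/xor.ALU) pair
  cy5 -> i9 (ld.MEM) RAW+WAW r1
  cy6 -> i10,i11 (sub.ALU/bne.BR) pair
  cy7 -> i12,i13 (st.MEM/and.ALU) pair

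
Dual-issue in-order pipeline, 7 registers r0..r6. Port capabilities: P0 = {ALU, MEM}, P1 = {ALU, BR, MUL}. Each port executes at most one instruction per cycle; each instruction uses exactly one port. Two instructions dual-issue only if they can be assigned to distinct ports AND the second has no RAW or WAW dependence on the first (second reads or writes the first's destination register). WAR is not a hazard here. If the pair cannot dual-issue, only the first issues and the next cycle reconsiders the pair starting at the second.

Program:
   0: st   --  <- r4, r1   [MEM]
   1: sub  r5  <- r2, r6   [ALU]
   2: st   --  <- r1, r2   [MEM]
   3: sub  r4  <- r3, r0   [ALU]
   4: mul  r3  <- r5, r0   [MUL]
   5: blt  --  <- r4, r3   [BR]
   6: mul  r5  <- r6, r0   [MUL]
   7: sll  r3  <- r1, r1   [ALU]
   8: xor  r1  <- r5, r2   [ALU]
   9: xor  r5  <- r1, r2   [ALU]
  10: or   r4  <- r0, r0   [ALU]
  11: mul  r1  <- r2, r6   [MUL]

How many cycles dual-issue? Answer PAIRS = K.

0. st;sub @i0,i1  | dual
1. st;sub @i2,i3  | dual
2. mul @i4  | no-port MUL/BR
3. blt @i5  | no-port BR/MUL
4. mul;sll @i6,i7  | dual
5. xor @i8  | RAW r1
6. xor;or @i9,i10  | dual
7. mul @i11  | tail

PAIRS = 4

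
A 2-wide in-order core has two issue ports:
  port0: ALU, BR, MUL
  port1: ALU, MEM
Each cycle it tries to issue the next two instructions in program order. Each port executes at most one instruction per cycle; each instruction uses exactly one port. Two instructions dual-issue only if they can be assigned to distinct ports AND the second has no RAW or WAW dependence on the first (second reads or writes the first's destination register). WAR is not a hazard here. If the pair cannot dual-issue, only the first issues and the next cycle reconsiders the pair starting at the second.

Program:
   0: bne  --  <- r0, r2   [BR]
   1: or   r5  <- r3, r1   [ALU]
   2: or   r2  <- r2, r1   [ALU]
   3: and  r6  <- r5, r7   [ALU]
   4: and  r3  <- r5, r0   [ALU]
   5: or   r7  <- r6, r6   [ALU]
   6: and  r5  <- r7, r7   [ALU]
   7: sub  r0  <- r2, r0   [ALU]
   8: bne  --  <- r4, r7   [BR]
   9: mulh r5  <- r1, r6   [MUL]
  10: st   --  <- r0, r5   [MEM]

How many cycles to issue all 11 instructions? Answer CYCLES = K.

CYCLES = 7

0. bne+or @i0/i1  | dual
1. or+and @i2/i3  | dual
2. and+or @i4/i5  | dual
3. and+sub @i6/i7  | dual
4. bne @i8  | no-port BR/MUL
5. mulh @i9  | RAW r5
6. st @i10  | tail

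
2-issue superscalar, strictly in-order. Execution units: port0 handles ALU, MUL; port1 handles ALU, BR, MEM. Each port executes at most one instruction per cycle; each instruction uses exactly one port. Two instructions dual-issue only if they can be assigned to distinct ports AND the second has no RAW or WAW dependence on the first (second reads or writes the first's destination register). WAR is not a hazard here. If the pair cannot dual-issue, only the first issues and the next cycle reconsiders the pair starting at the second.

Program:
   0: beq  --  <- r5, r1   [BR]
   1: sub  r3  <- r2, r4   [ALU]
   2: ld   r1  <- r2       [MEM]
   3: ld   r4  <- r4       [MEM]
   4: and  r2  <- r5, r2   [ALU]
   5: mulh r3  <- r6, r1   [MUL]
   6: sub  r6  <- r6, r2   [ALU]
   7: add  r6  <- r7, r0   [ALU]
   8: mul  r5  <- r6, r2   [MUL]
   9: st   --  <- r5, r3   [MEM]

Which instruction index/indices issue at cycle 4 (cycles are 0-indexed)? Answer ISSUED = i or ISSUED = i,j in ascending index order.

ISSUED = 7

t=0 i0+i1:beq/sub ; 2-wide
t=1 i2:ld ; no-port MEM/MEM
t=2 i3+i4:ld/and ; 2-wide
t=3 i5+i6:mulh/sub ; 2-wide
t=4 i7:add ; RAW r6
t=5 i8:mul ; RAW r5
t=6 i9:st ; tail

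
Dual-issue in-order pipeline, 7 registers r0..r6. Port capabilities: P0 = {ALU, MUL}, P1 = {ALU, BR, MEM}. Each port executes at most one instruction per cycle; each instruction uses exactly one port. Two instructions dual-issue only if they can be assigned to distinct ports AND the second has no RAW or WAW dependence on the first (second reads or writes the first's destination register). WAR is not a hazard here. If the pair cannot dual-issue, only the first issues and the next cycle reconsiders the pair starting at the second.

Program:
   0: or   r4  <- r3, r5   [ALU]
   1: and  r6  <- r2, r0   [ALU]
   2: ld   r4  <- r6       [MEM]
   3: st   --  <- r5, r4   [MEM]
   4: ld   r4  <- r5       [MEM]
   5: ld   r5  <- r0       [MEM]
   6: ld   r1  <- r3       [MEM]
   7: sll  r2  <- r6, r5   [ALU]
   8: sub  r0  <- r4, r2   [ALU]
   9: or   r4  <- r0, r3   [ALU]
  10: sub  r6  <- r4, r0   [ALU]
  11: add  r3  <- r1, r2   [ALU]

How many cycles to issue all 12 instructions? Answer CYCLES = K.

t=0 i0&i1:or.ALU and.ALU ; pair
t=1 i2:ld.MEM ; no-port MEM/MEM
t=2 i3:st.MEM ; no-port MEM/MEM
t=3 i4:ld.MEM ; no-port MEM/MEM
t=4 i5:ld.MEM ; no-port MEM/MEM
t=5 i6&i7:ld.MEM sll.ALU ; pair
t=6 i8:sub.ALU ; RAW r0
t=7 i9:or.ALU ; RAW r4
t=8 i10&i11:sub.ALU add.ALU ; pair

CYCLES = 9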